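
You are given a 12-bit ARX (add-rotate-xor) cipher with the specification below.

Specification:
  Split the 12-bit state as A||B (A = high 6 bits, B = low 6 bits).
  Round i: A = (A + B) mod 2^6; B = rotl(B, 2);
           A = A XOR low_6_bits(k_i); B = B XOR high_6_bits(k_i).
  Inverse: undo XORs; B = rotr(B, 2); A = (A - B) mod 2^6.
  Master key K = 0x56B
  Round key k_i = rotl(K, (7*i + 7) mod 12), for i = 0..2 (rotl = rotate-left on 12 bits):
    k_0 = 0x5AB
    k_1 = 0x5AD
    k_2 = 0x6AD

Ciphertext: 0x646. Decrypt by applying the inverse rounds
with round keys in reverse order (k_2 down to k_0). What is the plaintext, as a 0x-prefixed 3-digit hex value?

s_0 = ciphertext = 0x646
s_1 = InvRound(s_0, k_2) = 0xB47
s_2 = InvRound(s_1, k_1) = 0xB14
s_3 = InvRound(s_2, k_0) = 0x9E0

0x9E0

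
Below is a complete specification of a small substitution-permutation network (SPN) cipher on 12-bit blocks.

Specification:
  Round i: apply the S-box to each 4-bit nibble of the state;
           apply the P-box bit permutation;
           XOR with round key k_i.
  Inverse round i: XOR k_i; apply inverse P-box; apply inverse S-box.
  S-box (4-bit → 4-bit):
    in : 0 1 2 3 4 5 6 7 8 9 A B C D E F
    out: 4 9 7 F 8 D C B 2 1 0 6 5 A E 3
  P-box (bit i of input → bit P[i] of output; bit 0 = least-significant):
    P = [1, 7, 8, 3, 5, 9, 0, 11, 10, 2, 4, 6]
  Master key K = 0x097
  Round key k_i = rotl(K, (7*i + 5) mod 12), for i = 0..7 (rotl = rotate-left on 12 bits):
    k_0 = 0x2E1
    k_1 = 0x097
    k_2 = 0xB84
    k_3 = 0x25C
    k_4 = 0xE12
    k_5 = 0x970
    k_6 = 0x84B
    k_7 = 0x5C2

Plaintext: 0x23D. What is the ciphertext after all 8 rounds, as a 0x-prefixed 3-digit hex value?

0x02B

s_0 = plaintext = 0x23D
s_1 = Round(s_0, k_0) = 0xC5C
s_2 = Round(s_1, k_1) = 0xDA4
s_3 = Round(s_2, k_2) = 0xBC8
s_4 = Round(s_3, k_3) = 0x2E9
s_5 = Round(s_4, k_4) = 0x005
s_6 = Round(s_5, k_5) = 0x86B
s_7 = Round(s_6, k_6) = 0x1CE
s_8 = Round(s_7, k_7) = 0x02B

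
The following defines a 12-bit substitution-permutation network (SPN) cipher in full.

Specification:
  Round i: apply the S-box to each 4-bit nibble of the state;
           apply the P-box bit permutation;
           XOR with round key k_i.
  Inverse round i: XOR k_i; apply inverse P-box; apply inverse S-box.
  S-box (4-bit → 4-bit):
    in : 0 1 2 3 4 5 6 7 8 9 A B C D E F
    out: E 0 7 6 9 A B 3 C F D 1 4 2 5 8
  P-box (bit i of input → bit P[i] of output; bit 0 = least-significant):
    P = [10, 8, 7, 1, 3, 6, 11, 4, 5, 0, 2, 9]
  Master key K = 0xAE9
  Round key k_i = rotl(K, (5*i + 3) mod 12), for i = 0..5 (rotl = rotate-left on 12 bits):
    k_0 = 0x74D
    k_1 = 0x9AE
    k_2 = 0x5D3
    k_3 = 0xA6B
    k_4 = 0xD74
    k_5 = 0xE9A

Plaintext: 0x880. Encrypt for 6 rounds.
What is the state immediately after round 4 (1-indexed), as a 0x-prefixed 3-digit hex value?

0x89C

s_0 = plaintext = 0x880
s_1 = Round(s_0, k_0) = 0xCDB
s_2 = Round(s_1, k_1) = 0xDEA
s_3 = Round(s_2, k_2) = 0x958
s_4 = Round(s_3, k_3) = 0x89C
s_5 = Round(s_4, k_4) = 0x7A8
s_6 = Round(s_5, k_5) = 0x621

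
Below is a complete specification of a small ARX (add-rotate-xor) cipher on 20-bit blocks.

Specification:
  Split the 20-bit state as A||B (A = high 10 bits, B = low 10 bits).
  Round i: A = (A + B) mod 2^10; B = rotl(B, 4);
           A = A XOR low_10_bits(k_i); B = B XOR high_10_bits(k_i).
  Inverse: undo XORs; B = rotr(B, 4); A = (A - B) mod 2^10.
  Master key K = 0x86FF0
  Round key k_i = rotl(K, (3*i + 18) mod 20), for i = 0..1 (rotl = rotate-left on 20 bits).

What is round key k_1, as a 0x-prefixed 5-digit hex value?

K = 0x86FF0
k_0 = rotl(K, (3*0+18) mod 20) = rotl(K, 18) = 0x21BFC
k_1 = rotl(K, (3*1+18) mod 20) = rotl(K, 1) = 0x0DFE1

0x0DFE1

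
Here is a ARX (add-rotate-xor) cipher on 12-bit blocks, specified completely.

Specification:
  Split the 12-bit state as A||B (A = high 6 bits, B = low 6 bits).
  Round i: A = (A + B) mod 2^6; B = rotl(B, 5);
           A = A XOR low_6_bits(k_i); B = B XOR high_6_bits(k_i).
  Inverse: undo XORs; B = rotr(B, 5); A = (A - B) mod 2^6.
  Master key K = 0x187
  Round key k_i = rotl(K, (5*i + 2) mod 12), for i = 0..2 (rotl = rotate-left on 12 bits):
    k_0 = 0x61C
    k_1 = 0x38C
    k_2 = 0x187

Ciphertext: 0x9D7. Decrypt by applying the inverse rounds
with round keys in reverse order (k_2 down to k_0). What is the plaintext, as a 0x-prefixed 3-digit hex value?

0x0C2

s_0 = ciphertext = 0x9D7
s_1 = InvRound(s_0, k_2) = 0xFA2
s_2 = InvRound(s_1, k_1) = 0x659
s_3 = InvRound(s_2, k_0) = 0x0C2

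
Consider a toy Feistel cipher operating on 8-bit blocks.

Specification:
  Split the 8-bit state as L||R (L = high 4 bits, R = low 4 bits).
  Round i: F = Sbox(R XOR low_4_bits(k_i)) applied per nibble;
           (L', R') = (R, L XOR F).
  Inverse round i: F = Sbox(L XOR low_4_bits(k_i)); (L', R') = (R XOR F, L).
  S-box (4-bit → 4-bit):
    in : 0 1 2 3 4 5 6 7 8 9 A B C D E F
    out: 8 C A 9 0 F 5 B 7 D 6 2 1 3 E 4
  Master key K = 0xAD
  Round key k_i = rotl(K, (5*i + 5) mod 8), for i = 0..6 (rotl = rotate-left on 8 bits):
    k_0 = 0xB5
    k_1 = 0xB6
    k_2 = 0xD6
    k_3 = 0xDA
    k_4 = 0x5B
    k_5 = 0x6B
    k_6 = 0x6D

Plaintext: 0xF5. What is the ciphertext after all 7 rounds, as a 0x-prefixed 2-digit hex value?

0x50

s_0 = plaintext = 0xF5
s_1 = Round(s_0, k_0) = 0x57
s_2 = Round(s_1, k_1) = 0x79
s_3 = Round(s_2, k_2) = 0x93
s_4 = Round(s_3, k_3) = 0x34
s_5 = Round(s_4, k_4) = 0x47
s_6 = Round(s_5, k_5) = 0x75
s_7 = Round(s_6, k_6) = 0x50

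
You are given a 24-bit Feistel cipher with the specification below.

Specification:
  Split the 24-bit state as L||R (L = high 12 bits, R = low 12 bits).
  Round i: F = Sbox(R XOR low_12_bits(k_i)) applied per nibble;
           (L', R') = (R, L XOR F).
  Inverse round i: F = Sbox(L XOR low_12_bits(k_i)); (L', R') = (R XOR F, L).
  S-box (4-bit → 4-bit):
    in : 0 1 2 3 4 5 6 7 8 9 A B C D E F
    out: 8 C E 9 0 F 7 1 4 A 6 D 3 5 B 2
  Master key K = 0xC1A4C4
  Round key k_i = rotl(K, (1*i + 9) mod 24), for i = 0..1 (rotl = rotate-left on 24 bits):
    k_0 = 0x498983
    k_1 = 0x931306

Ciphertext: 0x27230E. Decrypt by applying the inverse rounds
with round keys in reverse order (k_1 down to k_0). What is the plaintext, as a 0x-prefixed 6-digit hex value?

s_0 = ciphertext = 0x27230E
s_1 = InvRound(s_0, k_1) = 0xF1E272
s_2 = InvRound(s_1, k_0) = 0x5D7F1E

0x5D7F1E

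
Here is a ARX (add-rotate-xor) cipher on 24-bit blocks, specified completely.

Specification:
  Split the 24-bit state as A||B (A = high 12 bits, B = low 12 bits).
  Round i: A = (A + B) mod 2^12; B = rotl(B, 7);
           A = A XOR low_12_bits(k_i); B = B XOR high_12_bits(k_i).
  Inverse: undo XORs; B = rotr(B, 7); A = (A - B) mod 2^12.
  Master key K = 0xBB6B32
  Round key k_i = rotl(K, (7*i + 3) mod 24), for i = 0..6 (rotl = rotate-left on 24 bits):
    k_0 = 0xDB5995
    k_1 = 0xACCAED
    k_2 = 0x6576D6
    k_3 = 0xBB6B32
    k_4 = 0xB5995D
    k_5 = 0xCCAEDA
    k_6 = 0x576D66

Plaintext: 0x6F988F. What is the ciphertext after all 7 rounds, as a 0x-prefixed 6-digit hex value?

s_0 = plaintext = 0x6F988F
s_1 = Round(s_0, k_0) = 0x61DA71
s_2 = Round(s_1, k_1) = 0xA6321F
s_3 = Round(s_2, k_2) = 0xA549C7
s_4 = Round(s_3, k_3) = 0xF29878
s_5 = Round(s_4, k_4) = 0xEFC71A
s_6 = Round(s_5, k_5) = 0x8CC1F2
s_7 = Round(s_6, k_6) = 0x7D8C79

0x7D8C79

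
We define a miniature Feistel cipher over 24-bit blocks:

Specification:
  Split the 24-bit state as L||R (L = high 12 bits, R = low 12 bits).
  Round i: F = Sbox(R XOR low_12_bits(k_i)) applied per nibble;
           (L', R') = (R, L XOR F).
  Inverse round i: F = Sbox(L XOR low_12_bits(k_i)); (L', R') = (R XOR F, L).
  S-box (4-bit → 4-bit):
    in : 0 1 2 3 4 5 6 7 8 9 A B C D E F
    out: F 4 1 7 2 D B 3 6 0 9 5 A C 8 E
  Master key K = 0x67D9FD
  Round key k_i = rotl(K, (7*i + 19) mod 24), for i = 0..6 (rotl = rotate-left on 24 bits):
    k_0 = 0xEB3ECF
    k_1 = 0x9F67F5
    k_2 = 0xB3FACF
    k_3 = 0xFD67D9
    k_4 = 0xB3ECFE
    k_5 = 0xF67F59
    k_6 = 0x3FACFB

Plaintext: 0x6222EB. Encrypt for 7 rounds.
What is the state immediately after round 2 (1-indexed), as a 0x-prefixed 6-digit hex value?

0xC30746

s_0 = plaintext = 0x6222EB
s_1 = Round(s_0, k_0) = 0x2EBC30
s_2 = Round(s_1, k_1) = 0xC30746
s_3 = Round(s_2, k_2) = 0x746050
s_4 = Round(s_3, k_3) = 0x050426
s_5 = Round(s_4, k_4) = 0x426696
s_6 = Round(s_5, k_5) = 0x696488
s_7 = Round(s_6, k_6) = 0x4880A1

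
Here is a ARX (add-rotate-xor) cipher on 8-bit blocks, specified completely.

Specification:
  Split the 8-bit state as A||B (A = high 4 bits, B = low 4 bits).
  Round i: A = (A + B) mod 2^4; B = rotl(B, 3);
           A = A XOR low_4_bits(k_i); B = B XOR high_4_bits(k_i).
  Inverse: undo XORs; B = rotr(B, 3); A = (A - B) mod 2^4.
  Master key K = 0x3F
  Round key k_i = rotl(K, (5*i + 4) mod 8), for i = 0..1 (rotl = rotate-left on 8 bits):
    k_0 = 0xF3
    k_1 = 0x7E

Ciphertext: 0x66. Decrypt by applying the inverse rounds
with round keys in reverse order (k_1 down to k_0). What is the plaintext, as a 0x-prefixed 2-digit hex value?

0xAB

s_0 = ciphertext = 0x66
s_1 = InvRound(s_0, k_1) = 0x62
s_2 = InvRound(s_1, k_0) = 0xAB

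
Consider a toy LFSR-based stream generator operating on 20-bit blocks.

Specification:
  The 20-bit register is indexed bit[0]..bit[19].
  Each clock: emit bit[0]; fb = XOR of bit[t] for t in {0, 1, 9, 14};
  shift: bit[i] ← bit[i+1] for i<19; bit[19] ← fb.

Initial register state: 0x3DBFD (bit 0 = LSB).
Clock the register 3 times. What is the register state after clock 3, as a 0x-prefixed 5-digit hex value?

0x27B7F

reg_0 = 0x3DBFD
clock 1: out=1, reg = 0x9EDFE
clock 2: out=0, reg = 0x4F6FF
clock 3: out=1, reg = 0x27B7F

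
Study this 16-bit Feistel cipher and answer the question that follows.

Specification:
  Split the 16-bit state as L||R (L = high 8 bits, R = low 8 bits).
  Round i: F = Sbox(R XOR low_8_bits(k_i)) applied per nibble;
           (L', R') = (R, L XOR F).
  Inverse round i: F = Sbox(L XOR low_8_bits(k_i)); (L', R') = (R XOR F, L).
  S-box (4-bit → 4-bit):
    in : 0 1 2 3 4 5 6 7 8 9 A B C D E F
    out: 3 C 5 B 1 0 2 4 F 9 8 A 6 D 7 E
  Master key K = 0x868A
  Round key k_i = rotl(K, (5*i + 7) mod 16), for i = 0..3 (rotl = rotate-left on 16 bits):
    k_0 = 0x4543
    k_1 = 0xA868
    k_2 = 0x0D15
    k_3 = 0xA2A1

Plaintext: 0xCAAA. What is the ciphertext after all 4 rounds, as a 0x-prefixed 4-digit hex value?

s_0 = plaintext = 0xCAAA
s_1 = Round(s_0, k_0) = 0xAAB3
s_2 = Round(s_1, k_1) = 0xB370
s_3 = Round(s_2, k_2) = 0x7093
s_4 = Round(s_3, k_3) = 0x93C5

0x93C5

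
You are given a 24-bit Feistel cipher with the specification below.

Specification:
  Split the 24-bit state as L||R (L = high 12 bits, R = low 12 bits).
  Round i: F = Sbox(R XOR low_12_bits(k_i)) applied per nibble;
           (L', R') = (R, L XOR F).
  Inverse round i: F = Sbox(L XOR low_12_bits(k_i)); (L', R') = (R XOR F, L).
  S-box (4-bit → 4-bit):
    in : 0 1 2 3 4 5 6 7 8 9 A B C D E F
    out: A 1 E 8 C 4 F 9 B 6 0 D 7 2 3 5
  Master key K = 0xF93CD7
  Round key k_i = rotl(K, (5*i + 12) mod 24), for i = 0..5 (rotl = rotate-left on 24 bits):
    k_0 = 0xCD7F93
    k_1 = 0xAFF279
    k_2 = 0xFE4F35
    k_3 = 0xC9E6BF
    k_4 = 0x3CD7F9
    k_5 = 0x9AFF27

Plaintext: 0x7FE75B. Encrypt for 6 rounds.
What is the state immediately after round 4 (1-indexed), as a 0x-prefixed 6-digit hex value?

0x103DDB

s_0 = plaintext = 0x7FE75B
s_1 = Round(s_0, k_0) = 0x75BC85
s_2 = Round(s_1, k_1) = 0xC8540C
s_3 = Round(s_2, k_2) = 0x40C103
s_4 = Round(s_3, k_3) = 0x103DDB
s_5 = Round(s_4, k_4) = 0xDDB1ED
s_6 = Round(s_5, k_5) = 0x1EDEAB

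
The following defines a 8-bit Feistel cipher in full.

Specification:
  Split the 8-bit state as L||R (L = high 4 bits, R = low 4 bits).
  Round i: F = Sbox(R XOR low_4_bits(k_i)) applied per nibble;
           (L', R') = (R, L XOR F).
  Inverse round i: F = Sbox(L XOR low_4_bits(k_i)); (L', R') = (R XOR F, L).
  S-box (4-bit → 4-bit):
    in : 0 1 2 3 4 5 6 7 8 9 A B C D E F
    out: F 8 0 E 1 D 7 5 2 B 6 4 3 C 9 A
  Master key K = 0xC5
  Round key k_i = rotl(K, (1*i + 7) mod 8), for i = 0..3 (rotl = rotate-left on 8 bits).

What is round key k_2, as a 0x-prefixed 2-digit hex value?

K = 0xC5
k_0 = rotl(K, (1*0+7) mod 8) = rotl(K, 7) = 0xE2
k_1 = rotl(K, (1*1+7) mod 8) = rotl(K, 0) = 0xC5
k_2 = rotl(K, (1*2+7) mod 8) = rotl(K, 1) = 0x8B

0x8B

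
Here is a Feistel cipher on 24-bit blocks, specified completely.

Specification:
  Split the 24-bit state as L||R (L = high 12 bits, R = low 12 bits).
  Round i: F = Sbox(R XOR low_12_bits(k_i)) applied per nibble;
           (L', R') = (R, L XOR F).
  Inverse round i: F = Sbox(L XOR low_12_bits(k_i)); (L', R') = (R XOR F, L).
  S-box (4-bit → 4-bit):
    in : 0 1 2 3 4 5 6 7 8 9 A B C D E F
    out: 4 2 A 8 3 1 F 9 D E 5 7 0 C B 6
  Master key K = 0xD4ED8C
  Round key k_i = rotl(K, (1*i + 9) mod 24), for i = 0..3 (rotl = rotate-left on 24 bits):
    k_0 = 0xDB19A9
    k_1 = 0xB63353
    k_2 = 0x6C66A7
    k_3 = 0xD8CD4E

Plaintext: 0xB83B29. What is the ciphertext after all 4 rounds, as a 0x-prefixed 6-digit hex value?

0x85B04B

s_0 = plaintext = 0xB83B29
s_1 = Round(s_0, k_0) = 0xB29157
s_2 = Round(s_1, k_1) = 0x15716A
s_3 = Round(s_2, k_2) = 0x16A85B
s_4 = Round(s_3, k_3) = 0x85B04B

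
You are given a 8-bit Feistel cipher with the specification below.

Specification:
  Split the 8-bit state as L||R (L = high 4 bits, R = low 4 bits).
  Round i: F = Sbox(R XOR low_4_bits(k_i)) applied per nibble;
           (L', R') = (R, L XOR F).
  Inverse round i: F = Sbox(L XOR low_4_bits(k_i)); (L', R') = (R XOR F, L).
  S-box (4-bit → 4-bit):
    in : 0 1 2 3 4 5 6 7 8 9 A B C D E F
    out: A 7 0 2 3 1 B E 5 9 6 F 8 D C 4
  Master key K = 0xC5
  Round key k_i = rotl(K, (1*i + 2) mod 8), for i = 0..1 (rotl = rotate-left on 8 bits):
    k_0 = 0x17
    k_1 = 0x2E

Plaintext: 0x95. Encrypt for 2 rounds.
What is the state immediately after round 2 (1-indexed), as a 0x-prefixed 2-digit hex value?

0x9B

s_0 = plaintext = 0x95
s_1 = Round(s_0, k_0) = 0x59
s_2 = Round(s_1, k_1) = 0x9B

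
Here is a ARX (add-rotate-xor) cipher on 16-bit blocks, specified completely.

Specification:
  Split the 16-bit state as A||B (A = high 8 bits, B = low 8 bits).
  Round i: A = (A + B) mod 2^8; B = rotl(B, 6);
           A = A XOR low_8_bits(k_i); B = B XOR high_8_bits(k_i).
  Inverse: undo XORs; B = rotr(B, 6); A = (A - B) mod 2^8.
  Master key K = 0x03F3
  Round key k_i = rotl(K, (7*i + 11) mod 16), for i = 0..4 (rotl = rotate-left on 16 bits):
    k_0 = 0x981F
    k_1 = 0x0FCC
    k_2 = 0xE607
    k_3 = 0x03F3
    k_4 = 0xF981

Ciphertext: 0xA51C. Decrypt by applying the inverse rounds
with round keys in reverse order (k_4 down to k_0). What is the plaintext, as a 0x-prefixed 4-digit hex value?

s_0 = ciphertext = 0xA51C
s_1 = InvRound(s_0, k_4) = 0x8D97
s_2 = InvRound(s_1, k_3) = 0x2C52
s_3 = InvRound(s_2, k_2) = 0x59D2
s_4 = InvRound(s_3, k_1) = 0x1E77
s_5 = InvRound(s_4, k_0) = 0x42BF

0x42BF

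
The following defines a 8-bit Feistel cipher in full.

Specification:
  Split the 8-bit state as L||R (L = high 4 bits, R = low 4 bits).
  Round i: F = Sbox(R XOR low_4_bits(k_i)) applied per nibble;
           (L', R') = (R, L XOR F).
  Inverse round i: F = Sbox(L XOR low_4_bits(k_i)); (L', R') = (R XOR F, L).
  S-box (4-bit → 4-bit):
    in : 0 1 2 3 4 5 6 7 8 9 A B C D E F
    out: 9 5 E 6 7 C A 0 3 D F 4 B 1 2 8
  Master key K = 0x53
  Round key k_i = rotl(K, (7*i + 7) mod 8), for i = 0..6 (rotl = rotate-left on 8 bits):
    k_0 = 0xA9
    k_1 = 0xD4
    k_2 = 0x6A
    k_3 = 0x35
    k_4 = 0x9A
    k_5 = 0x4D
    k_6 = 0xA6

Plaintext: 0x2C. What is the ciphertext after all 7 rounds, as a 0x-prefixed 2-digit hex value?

s_0 = plaintext = 0x2C
s_1 = Round(s_0, k_0) = 0xCE
s_2 = Round(s_1, k_1) = 0xE3
s_3 = Round(s_2, k_2) = 0x33
s_4 = Round(s_3, k_3) = 0x39
s_5 = Round(s_4, k_4) = 0x95
s_6 = Round(s_5, k_5) = 0x5A
s_7 = Round(s_6, k_6) = 0xAE

0xAE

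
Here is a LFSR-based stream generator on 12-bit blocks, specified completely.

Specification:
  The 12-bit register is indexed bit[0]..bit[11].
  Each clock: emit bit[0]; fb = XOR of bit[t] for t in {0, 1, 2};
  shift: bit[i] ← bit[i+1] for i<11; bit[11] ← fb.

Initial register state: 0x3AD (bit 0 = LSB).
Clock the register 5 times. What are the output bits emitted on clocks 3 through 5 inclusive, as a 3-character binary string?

110

reg_0 = 0x3AD
clock 1: out=1, reg = 0x1D6
clock 2: out=0, reg = 0x0EB
clock 3: out=1, reg = 0x075
clock 4: out=1, reg = 0x03A
clock 5: out=0, reg = 0x81D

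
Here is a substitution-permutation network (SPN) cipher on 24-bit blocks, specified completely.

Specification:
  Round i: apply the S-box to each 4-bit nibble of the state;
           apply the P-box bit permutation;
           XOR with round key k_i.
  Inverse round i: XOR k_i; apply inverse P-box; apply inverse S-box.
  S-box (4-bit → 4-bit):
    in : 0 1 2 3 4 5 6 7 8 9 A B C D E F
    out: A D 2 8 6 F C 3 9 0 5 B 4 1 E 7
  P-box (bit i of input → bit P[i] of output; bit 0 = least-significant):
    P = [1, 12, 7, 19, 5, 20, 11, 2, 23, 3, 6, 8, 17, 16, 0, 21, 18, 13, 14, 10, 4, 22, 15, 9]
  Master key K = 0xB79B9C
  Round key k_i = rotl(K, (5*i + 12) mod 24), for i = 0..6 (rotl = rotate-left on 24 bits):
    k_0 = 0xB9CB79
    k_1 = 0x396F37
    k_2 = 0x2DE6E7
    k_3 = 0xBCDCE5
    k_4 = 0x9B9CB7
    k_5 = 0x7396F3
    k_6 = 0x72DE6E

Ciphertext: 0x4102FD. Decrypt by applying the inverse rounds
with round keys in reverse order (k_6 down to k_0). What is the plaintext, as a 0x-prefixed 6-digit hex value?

0x529C9E

s_0 = ciphertext = 0x4102FD
s_1 = InvRound(s_0, k_6) = 0xA6594F
s_2 = InvRound(s_1, k_5) = 0x512B5C
s_3 = InvRound(s_2, k_4) = 0xE0A5D5
s_4 = InvRound(s_3, k_3) = 0x7F93F0
s_5 = InvRound(s_4, k_2) = 0x7EA307
s_6 = InvRound(s_5, k_1) = 0xF179A9
s_7 = InvRound(s_6, k_0) = 0x529C9E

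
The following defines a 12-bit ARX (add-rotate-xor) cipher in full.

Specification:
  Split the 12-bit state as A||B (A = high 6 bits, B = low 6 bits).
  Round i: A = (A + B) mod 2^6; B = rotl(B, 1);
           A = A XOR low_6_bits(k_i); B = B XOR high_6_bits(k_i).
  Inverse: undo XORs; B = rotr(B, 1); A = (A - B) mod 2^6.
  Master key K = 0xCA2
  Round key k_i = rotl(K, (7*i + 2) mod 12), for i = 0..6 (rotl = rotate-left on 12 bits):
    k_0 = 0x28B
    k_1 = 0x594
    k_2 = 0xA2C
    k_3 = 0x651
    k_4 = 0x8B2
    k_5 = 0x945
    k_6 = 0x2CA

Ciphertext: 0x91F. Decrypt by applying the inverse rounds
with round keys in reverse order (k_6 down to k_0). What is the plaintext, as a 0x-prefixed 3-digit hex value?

s_0 = ciphertext = 0x91F
s_1 = InvRound(s_0, k_6) = 0x90A
s_2 = InvRound(s_1, k_5) = 0xAB7
s_3 = InvRound(s_2, k_4) = 0xBAA
s_4 = InvRound(s_3, k_3) = 0x1B9
s_5 = InvRound(s_4, k_2) = 0x0A8
s_6 = InvRound(s_5, k_1) = 0xDDF
s_7 = InvRound(s_6, k_0) = 0x4AA

0x4AA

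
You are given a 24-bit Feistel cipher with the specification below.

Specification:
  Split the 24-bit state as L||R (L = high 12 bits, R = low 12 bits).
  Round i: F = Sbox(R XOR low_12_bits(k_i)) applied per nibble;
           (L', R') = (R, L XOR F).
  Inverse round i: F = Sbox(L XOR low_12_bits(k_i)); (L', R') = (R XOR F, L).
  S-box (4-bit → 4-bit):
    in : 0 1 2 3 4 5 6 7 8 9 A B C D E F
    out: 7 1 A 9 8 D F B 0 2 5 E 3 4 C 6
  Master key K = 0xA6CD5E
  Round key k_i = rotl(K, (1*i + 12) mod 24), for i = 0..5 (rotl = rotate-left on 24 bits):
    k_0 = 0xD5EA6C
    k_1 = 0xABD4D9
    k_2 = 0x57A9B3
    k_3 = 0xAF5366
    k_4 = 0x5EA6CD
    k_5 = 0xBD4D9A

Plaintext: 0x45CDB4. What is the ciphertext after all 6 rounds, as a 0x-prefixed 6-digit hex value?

0x18325D

s_0 = plaintext = 0x45CDB4
s_1 = Round(s_0, k_0) = 0xDB4F1C
s_2 = Round(s_1, k_1) = 0xF1C389
s_3 = Round(s_2, k_2) = 0x389A89
s_4 = Round(s_3, k_3) = 0xA8914F
s_5 = Round(s_4, k_4) = 0x14F183
s_6 = Round(s_5, k_5) = 0x18325D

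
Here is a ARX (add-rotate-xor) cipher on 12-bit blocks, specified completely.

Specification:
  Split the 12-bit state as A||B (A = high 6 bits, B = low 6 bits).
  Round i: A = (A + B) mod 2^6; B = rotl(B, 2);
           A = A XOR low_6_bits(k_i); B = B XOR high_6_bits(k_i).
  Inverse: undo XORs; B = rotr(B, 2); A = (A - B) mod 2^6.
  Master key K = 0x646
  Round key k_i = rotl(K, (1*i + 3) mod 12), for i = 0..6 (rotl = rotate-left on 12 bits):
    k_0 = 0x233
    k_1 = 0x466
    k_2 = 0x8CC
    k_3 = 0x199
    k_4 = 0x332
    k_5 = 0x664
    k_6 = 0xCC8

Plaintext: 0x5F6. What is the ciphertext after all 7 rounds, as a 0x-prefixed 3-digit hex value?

0x8DA

s_0 = plaintext = 0x5F6
s_1 = Round(s_0, k_0) = 0xF93
s_2 = Round(s_1, k_1) = 0xDDC
s_3 = Round(s_2, k_2) = 0x7D2
s_4 = Round(s_3, k_3) = 0xA0F
s_5 = Round(s_4, k_4) = 0x170
s_6 = Round(s_5, k_5) = 0x45A
s_7 = Round(s_6, k_6) = 0x8DA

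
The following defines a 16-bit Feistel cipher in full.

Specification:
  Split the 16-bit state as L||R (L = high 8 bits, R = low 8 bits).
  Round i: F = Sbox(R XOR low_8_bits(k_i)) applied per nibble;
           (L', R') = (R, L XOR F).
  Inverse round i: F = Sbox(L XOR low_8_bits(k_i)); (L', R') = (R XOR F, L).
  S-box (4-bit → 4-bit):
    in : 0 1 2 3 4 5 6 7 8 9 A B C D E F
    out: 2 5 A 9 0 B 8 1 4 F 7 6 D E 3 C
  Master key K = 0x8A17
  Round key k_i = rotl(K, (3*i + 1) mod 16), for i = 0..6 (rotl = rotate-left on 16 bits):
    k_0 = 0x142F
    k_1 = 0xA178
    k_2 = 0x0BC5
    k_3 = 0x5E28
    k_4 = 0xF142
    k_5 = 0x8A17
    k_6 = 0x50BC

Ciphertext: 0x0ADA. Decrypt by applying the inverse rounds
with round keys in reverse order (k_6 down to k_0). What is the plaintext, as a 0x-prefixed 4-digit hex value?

0xFA26

s_0 = ciphertext = 0x0ADA
s_1 = InvRound(s_0, k_6) = 0xB20A
s_2 = InvRound(s_1, k_5) = 0x71B2
s_3 = InvRound(s_2, k_4) = 0x2B71
s_4 = InvRound(s_3, k_3) = 0x582B
s_5 = InvRound(s_4, k_2) = 0xD558
s_6 = InvRound(s_5, k_1) = 0x26D5
s_7 = InvRound(s_6, k_0) = 0xFA26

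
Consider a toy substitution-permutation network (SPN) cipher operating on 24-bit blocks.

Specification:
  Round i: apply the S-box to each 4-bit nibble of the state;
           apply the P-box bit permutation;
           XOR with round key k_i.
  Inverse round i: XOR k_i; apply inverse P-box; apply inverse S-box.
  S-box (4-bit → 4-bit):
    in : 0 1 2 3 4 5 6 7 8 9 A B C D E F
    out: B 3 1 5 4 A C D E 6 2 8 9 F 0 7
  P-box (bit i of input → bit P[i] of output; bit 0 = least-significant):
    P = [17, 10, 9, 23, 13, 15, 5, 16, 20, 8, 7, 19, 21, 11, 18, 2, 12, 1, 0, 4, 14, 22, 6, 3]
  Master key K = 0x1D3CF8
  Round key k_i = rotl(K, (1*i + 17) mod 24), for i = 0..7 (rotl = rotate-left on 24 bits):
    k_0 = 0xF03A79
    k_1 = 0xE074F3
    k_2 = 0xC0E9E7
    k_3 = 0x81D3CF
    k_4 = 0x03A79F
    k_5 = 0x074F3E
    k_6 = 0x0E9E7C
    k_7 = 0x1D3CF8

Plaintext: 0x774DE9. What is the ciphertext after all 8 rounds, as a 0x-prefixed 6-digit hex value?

s_0 = plaintext = 0x774DE9
s_1 = Round(s_0, k_0) = 0xEC6DA0
s_2 = Round(s_1, k_1) = 0x7EE167
s_3 = Round(s_2, k_2) = 0x53AA8F
s_4 = Round(s_3, k_3) = 0xC24CE6
s_5 = Round(s_4, k_4) = 0x9FF597
s_6 = Round(s_5, k_5) = 0xE9D45D
s_7 = Round(s_6, k_6) = 0xA910FB
s_8 = Round(s_7, k_7) = 0xE595DB

0xE595DB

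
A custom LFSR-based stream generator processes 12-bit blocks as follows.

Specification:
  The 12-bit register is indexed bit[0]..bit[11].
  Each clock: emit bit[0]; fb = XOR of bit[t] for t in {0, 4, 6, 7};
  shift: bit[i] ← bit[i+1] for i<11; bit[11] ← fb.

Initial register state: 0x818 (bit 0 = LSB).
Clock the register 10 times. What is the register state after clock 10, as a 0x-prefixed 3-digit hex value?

0xB26

reg_0 = 0x818
clock 1: out=0, reg = 0xC0C
clock 2: out=0, reg = 0x606
clock 3: out=0, reg = 0x303
clock 4: out=1, reg = 0x981
clock 5: out=1, reg = 0x4C0
clock 6: out=0, reg = 0x260
clock 7: out=0, reg = 0x930
clock 8: out=0, reg = 0xC98
clock 9: out=0, reg = 0x64C
clock 10: out=0, reg = 0xB26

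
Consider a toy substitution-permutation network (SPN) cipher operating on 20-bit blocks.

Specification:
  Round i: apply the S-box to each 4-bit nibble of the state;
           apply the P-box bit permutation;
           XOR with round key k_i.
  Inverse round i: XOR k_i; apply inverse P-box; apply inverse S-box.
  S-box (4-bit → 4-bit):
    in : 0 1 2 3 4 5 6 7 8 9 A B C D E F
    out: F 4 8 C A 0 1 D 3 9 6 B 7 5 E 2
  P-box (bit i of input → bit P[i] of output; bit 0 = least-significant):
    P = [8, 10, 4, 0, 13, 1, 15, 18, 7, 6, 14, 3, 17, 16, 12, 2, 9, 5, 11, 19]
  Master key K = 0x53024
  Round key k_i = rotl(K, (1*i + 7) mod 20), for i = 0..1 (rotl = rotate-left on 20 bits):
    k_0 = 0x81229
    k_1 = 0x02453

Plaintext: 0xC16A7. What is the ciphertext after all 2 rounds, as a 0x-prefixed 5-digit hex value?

0x702EB

s_0 = plaintext = 0xC16A7
s_1 = Round(s_0, k_0) = 0x8899A
s_2 = Round(s_1, k_1) = 0x702EB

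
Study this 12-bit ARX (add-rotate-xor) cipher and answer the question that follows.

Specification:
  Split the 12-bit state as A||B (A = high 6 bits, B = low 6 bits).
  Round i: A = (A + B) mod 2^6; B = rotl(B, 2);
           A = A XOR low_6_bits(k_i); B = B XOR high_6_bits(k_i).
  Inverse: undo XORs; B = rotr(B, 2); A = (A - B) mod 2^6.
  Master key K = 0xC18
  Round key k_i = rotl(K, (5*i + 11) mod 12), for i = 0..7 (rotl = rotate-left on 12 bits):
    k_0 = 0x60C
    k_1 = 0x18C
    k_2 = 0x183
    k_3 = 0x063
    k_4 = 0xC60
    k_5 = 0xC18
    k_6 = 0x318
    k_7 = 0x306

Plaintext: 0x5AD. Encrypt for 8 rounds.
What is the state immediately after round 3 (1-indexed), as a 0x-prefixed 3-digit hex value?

s_0 = plaintext = 0x5AD
s_1 = Round(s_0, k_0) = 0x3EE
s_2 = Round(s_1, k_1) = 0xC7C
s_3 = Round(s_2, k_2) = 0xBB5
s_4 = Round(s_3, k_3) = 0x016
s_5 = Round(s_4, k_4) = 0xDA8
s_6 = Round(s_5, k_5) = 0x192
s_7 = Round(s_6, k_6) = 0x005
s_8 = Round(s_7, k_7) = 0x0D8

0xBB5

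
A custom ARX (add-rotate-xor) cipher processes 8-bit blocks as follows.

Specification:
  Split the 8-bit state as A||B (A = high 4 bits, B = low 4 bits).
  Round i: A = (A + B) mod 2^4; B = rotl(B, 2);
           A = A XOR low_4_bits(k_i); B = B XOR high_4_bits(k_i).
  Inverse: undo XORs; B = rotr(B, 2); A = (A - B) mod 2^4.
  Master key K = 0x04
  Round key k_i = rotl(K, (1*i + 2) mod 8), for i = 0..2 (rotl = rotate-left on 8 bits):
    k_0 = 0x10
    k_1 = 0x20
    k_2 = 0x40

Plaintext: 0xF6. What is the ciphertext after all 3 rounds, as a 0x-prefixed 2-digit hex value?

s_0 = plaintext = 0xF6
s_1 = Round(s_0, k_0) = 0x58
s_2 = Round(s_1, k_1) = 0xD0
s_3 = Round(s_2, k_2) = 0xD4

0xD4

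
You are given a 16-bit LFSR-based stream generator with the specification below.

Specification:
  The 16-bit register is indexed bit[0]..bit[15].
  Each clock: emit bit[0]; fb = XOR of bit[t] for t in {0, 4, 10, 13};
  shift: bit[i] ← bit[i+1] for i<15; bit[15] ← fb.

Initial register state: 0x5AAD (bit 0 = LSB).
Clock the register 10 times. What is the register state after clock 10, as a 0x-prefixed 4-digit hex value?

reg_0 = 0x5AAD
clock 1: out=1, reg = 0xAD56
clock 2: out=0, reg = 0xD6AB
clock 3: out=1, reg = 0x6B55
clock 4: out=1, reg = 0xB5AA
clock 5: out=0, reg = 0x5AD5
clock 6: out=1, reg = 0x2D6A
clock 7: out=0, reg = 0x16B5
clock 8: out=1, reg = 0x8B5A
clock 9: out=0, reg = 0xC5AD
clock 10: out=1, reg = 0x62D6

0x62D6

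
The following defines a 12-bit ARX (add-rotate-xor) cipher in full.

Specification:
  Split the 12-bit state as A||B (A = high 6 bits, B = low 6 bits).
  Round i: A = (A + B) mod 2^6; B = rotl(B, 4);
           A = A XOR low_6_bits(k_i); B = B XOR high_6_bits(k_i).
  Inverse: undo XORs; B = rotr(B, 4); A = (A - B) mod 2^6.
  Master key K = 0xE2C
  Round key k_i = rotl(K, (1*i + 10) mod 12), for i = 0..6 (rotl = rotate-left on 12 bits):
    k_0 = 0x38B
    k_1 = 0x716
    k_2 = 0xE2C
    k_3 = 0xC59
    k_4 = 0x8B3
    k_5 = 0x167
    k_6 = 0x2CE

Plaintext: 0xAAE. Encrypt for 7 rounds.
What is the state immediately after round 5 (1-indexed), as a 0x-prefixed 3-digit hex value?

s_0 = plaintext = 0xAAE
s_1 = Round(s_0, k_0) = 0x4E5
s_2 = Round(s_1, k_1) = 0xB85
s_3 = Round(s_2, k_2) = 0x7E9
s_4 = Round(s_3, k_3) = 0x46B
s_5 = Round(s_4, k_4) = 0x3D8
s_6 = Round(s_5, k_5) = 0x003
s_7 = Round(s_6, k_6) = 0x37B

0x3D8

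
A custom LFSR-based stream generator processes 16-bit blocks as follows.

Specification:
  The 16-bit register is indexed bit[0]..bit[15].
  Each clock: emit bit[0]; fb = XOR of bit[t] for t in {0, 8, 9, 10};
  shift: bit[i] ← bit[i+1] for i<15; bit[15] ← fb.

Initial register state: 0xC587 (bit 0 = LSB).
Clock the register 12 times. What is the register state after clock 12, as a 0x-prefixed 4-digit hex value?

reg_0 = 0xC587
clock 1: out=1, reg = 0xE2C3
clock 2: out=1, reg = 0x7161
clock 3: out=1, reg = 0x38B0
clock 4: out=0, reg = 0x1C58
clock 5: out=0, reg = 0x8E2C
clock 6: out=0, reg = 0x4716
clock 7: out=0, reg = 0xA38B
clock 8: out=1, reg = 0xD1C5
clock 9: out=1, reg = 0x68E2
clock 10: out=0, reg = 0x3471
clock 11: out=1, reg = 0x1A38
clock 12: out=0, reg = 0x8D1C

0x8D1C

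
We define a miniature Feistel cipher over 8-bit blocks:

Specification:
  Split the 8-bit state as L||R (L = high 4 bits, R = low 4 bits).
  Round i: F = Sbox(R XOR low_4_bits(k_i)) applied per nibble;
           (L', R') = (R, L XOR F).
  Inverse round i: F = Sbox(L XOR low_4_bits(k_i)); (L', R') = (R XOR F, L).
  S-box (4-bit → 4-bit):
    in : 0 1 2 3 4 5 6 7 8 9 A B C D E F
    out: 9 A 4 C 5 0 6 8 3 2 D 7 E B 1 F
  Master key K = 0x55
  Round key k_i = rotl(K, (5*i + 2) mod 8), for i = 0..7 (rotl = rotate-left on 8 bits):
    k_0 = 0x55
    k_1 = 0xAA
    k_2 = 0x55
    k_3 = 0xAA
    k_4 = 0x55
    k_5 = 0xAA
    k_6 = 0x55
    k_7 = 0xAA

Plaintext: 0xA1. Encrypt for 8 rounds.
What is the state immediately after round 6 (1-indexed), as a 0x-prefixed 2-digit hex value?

0x1F

s_0 = plaintext = 0xA1
s_1 = Round(s_0, k_0) = 0x1F
s_2 = Round(s_1, k_1) = 0xF1
s_3 = Round(s_2, k_2) = 0x1A
s_4 = Round(s_3, k_3) = 0xA8
s_5 = Round(s_4, k_4) = 0x81
s_6 = Round(s_5, k_5) = 0x1F
s_7 = Round(s_6, k_6) = 0xFC
s_8 = Round(s_7, k_7) = 0xC9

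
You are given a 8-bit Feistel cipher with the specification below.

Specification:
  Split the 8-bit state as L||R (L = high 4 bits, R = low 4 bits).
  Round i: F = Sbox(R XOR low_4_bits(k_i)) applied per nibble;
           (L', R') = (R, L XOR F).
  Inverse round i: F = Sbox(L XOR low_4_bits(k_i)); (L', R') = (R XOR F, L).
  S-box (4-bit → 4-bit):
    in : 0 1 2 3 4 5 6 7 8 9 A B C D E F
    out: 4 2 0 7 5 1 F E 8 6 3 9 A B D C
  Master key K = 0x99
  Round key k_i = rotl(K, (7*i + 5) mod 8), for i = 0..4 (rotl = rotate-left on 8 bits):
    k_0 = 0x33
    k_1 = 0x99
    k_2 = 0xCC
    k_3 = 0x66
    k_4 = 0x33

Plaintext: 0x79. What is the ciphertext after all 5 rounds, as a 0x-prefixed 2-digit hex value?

0xE2

s_0 = plaintext = 0x79
s_1 = Round(s_0, k_0) = 0x94
s_2 = Round(s_1, k_1) = 0x42
s_3 = Round(s_2, k_2) = 0x29
s_4 = Round(s_3, k_3) = 0x9E
s_5 = Round(s_4, k_4) = 0xE2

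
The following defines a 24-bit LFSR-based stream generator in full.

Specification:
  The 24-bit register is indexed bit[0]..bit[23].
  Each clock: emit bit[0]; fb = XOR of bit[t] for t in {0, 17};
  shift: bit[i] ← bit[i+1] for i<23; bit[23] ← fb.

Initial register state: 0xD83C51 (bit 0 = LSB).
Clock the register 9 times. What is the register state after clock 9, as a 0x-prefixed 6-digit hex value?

0x5EEC1E

reg_0 = 0xD83C51
clock 1: out=1, reg = 0xEC1E28
clock 2: out=0, reg = 0x760F14
clock 3: out=0, reg = 0xBB078A
clock 4: out=0, reg = 0xDD83C5
clock 5: out=1, reg = 0xEEC1E2
clock 6: out=0, reg = 0xF760F1
clock 7: out=1, reg = 0x7BB078
clock 8: out=0, reg = 0xBDD83C
clock 9: out=0, reg = 0x5EEC1E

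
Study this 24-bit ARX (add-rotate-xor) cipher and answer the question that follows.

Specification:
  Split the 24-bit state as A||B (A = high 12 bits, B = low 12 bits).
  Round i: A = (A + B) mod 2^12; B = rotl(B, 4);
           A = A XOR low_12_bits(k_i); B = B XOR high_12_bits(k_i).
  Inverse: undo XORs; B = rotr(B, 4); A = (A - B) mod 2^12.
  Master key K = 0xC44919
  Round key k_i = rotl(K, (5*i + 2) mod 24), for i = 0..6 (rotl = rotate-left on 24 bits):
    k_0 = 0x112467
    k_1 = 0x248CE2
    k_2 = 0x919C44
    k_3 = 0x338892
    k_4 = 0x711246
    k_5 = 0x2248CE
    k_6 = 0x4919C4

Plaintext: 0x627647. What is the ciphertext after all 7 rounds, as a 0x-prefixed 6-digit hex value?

0x4AB843

s_0 = plaintext = 0x627647
s_1 = Round(s_0, k_0) = 0x809564
s_2 = Round(s_1, k_1) = 0x18F40D
s_3 = Round(s_2, k_2) = 0x9D89CD
s_4 = Round(s_3, k_3) = 0xB37FE1
s_5 = Round(s_4, k_4) = 0x95E90E
s_6 = Round(s_5, k_5) = 0xAA22CD
s_7 = Round(s_6, k_6) = 0x4AB843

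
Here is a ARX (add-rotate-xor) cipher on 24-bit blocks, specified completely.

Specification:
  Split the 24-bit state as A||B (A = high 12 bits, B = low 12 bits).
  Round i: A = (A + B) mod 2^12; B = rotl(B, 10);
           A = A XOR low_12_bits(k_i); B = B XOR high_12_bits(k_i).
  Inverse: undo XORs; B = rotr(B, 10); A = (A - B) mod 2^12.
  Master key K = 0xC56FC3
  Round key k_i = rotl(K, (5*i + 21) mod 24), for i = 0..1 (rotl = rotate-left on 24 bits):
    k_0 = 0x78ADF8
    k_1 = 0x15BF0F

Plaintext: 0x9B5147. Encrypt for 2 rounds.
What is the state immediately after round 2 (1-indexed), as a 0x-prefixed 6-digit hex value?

s_0 = plaintext = 0x9B5147
s_1 = Round(s_0, k_0) = 0x704BDB
s_2 = Round(s_1, k_1) = 0xDD0FAD

0xDD0FAD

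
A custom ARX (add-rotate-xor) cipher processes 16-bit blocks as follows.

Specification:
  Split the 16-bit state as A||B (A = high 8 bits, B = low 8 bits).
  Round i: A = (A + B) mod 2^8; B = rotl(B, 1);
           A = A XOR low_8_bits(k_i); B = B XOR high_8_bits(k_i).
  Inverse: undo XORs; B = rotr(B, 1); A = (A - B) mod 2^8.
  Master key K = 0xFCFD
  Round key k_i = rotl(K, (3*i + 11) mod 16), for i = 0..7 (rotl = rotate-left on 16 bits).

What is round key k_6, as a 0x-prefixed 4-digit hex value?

K = 0xFCFD
k_0 = rotl(K, (3*0+11) mod 16) = rotl(K, 11) = 0xEFE7
k_1 = rotl(K, (3*1+11) mod 16) = rotl(K, 14) = 0x7F3F
k_2 = rotl(K, (3*2+11) mod 16) = rotl(K, 1) = 0xF9FB
k_3 = rotl(K, (3*3+11) mod 16) = rotl(K, 4) = 0xCFDF
k_4 = rotl(K, (3*4+11) mod 16) = rotl(K, 7) = 0x7EFE
k_5 = rotl(K, (3*5+11) mod 16) = rotl(K, 10) = 0xF7F3
k_6 = rotl(K, (3*6+11) mod 16) = rotl(K, 13) = 0xBF9F

0xBF9F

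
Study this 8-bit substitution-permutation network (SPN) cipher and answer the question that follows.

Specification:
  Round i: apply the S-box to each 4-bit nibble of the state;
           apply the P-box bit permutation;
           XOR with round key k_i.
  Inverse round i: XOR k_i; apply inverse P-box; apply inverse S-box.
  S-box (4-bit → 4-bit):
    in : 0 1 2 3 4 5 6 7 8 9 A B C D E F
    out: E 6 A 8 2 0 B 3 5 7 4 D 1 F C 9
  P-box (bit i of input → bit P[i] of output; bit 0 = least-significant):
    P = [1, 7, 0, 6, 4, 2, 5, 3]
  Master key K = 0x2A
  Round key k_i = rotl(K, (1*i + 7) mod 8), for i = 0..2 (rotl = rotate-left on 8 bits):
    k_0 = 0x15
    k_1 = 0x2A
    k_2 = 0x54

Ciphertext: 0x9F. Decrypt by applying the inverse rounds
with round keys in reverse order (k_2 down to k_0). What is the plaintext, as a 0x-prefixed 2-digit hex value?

0x0E

s_0 = ciphertext = 0x9F
s_1 = InvRound(s_0, k_2) = 0x3D
s_2 = InvRound(s_1, k_1) = 0x78
s_3 = InvRound(s_2, k_0) = 0x0E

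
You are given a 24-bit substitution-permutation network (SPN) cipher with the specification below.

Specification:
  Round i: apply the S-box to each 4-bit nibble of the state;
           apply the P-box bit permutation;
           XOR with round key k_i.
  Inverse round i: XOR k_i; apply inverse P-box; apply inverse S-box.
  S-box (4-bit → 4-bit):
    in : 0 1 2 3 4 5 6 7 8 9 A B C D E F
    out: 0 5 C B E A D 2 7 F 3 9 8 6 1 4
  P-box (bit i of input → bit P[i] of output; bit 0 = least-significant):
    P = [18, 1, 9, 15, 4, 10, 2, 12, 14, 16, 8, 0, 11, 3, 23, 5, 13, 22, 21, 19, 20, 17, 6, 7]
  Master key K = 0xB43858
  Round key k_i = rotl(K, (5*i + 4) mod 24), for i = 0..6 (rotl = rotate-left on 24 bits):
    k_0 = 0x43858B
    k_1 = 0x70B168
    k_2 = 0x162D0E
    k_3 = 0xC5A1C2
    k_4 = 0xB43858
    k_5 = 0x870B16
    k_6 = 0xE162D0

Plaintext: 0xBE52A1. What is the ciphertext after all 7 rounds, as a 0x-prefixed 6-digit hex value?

0xB06E9C

s_0 = plaintext = 0xBE52A1
s_1 = Round(s_0, k_0) = 0x57A232
s_2 = Round(s_1, k_1) = 0x322EF1
s_3 = Round(s_2, k_2) = 0xA86FAA
s_4 = Round(s_3, k_3) = 0x338CF0
s_5 = Round(s_4, k_4) = 0x6E10D5
s_6 = Round(s_5, k_5) = 0x17A7D0
s_7 = Round(s_6, k_6) = 0xB06E9C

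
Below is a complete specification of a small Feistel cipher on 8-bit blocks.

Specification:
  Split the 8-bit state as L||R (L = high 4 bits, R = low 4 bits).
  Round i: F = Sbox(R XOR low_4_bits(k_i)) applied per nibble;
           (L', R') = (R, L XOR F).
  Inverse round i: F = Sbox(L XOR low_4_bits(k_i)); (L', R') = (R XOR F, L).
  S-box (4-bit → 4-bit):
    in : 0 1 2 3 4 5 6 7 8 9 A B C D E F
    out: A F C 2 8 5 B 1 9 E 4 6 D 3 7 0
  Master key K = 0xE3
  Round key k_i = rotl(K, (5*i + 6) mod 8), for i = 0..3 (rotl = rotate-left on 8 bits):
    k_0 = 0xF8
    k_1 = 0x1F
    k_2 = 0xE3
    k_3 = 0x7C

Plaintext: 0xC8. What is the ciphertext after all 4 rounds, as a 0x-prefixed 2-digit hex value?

0x36

s_0 = plaintext = 0xC8
s_1 = Round(s_0, k_0) = 0x86
s_2 = Round(s_1, k_1) = 0x66
s_3 = Round(s_2, k_2) = 0x63
s_4 = Round(s_3, k_3) = 0x36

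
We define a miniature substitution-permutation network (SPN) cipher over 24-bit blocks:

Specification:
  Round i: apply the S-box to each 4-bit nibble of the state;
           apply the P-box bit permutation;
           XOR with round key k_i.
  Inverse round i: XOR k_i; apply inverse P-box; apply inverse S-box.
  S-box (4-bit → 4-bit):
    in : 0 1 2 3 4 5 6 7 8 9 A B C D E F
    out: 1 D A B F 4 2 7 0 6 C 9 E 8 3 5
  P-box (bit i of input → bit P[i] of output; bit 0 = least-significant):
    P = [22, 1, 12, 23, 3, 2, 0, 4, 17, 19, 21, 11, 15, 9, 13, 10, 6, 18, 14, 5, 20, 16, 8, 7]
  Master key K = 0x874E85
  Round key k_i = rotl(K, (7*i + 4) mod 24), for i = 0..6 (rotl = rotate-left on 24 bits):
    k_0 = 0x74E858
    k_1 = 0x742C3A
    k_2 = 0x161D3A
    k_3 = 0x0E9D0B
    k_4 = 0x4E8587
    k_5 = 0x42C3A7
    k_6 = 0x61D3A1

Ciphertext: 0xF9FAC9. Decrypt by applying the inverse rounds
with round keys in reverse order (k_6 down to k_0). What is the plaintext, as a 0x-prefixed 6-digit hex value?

0x2C8834

s_0 = ciphertext = 0xF9FAC9
s_1 = InvRound(s_0, k_6) = 0xFB520D
s_2 = InvRound(s_1, k_5) = 0x4D090C
s_3 = InvRound(s_2, k_4) = 0x28BBF6
s_4 = InvRound(s_3, k_3) = 0xD3CF48
s_5 = InvRound(s_4, k_2) = 0x64E8D4
s_6 = InvRound(s_5, k_1) = 0xB1B8E6
s_7 = InvRound(s_6, k_0) = 0x2C8834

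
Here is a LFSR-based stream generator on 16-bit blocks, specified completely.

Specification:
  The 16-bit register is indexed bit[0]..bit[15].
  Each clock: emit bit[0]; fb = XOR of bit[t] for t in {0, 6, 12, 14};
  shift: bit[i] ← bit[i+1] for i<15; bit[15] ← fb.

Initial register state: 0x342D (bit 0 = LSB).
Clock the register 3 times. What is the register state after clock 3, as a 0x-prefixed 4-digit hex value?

0xC685

reg_0 = 0x342D
clock 1: out=1, reg = 0x1A16
clock 2: out=0, reg = 0x8D0B
clock 3: out=1, reg = 0xC685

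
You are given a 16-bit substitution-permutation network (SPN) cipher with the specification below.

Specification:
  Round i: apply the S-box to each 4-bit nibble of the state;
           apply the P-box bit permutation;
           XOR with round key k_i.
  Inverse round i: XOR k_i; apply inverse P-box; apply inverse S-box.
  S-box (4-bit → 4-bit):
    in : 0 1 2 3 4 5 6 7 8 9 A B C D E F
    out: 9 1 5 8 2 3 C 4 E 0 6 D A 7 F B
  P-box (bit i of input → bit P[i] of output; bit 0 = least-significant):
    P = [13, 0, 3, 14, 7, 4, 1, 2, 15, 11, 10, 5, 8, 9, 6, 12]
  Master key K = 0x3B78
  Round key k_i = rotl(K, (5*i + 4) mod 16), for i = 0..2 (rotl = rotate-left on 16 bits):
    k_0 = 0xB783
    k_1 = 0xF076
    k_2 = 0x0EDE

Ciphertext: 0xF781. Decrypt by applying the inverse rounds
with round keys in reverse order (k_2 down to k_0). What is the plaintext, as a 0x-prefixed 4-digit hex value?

0xB1F4

s_0 = ciphertext = 0xF781
s_1 = InvRound(s_0, k_2) = 0xB58E
s_2 = InvRound(s_1, k_1) = 0x2656
s_3 = InvRound(s_2, k_0) = 0xB1F4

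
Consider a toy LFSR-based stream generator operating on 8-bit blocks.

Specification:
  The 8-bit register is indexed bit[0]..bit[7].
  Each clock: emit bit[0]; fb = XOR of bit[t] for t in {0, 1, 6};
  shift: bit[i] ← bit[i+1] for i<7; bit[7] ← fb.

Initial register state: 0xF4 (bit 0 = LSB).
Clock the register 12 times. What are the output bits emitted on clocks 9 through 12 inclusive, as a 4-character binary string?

reg_0 = 0xF4
clock 1: out=0, reg = 0xFA
clock 2: out=0, reg = 0x7D
clock 3: out=1, reg = 0x3E
clock 4: out=0, reg = 0x9F
clock 5: out=1, reg = 0x4F
clock 6: out=1, reg = 0xA7
clock 7: out=1, reg = 0x53
clock 8: out=1, reg = 0xA9
clock 9: out=1, reg = 0xD4
clock 10: out=0, reg = 0xEA
clock 11: out=0, reg = 0x75
clock 12: out=1, reg = 0x3A

1001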